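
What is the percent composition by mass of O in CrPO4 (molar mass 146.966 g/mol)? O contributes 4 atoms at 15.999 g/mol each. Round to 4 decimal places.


pct = 100 * (n_elem * M_elem) / M_total
mass_contribution = 4 * 15.999 = 63.996 g/mol
pct = 100 * 63.996 / 146.966
pct = 43.54476546 %, rounded to 4 dp:

43.5448 %


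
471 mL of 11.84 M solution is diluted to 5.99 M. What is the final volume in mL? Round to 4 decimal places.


Dilution: M1*V1 = M2*V2, solve for V2.
V2 = M1*V1 / M2
V2 = 11.84 * 471 / 5.99
V2 = 5576.64 / 5.99
V2 = 930.99165275 mL, rounded to 4 dp:

930.9917 mL


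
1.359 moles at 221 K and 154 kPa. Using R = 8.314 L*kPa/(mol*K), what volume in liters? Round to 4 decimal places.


PV = nRT, solve for V = nRT / P.
nRT = 1.359 * 8.314 * 221 = 2497.0184
V = 2497.0184 / 154
V = 16.21440519 L, rounded to 4 dp:

16.2144 L


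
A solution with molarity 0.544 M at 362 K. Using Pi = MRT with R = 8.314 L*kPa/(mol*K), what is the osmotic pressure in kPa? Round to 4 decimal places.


Osmotic pressure (van't Hoff): Pi = M*R*T.
RT = 8.314 * 362 = 3009.668
Pi = 0.544 * 3009.668
Pi = 1637.259392 kPa, rounded to 4 dp:

1637.2594 kPa


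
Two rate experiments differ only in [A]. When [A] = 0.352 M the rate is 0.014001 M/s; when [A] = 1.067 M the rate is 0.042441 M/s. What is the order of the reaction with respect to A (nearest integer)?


Rate is proportional to [A]^n, so rate2/rate1 = ([A]2/[A]1)^n. Take logs to solve for n.
rate2/rate1 = 0.042441 / 0.014001 = 3.0313
[A]2/[A]1 = 1.067 / 0.352 = 3.0312
n = ln(3.0313) / ln(3.0312) = 1.0
Nearest integer order:

1


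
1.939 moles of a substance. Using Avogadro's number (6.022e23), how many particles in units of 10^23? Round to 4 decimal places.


N = n * NA, then divide by 1e23 for the requested units.
N / 1e23 = n * 6.022
N / 1e23 = 1.939 * 6.022
N / 1e23 = 11.676658, rounded to 4 dp:

11.6767


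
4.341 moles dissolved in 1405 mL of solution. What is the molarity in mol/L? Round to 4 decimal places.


Convert volume to liters: V_L = V_mL / 1000.
V_L = 1405 / 1000 = 1.405 L
M = n / V_L = 4.341 / 1.405
M = 3.08967972 mol/L, rounded to 4 dp:

3.0897 mol/L


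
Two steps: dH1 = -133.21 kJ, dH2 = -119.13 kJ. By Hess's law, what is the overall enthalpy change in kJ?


Hess's law: enthalpy is a state function, so add the step enthalpies.
dH_total = dH1 + dH2 = -133.21 + (-119.13)
dH_total = -252.34 kJ:

-252.34 kJ


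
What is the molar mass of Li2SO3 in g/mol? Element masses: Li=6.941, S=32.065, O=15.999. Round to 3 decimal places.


M = sum(count * atomic_mass) over atoms.
M = 2*6.941 + 1*32.065 + 3*15.999
M = 13.882 + 32.065 + 47.997
M = 93.944 g/mol, rounded to 3 dp:

93.944 g/mol


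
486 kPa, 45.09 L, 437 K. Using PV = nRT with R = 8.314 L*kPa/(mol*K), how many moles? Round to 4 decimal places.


PV = nRT, solve for n = PV / (RT).
PV = 486 * 45.09 = 21913.74
RT = 8.314 * 437 = 3633.218
n = 21913.74 / 3633.218
n = 6.03149605 mol, rounded to 4 dp:

6.0315 mol


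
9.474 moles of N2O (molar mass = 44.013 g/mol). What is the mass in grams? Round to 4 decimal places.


mass = n * M
mass = 9.474 * 44.013
mass = 416.979162 g, rounded to 4 dp:

416.9792 g


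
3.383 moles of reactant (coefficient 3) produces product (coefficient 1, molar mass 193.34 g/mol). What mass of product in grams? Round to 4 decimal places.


Use the coefficient ratio to convert reactant moles to product moles, then multiply by the product's molar mass.
moles_P = moles_R * (coeff_P / coeff_R) = 3.383 * (1/3) = 1.127667
mass_P = moles_P * M_P = 1.127667 * 193.34
mass_P = 218.02313778 g, rounded to 4 dp:

218.0231 g


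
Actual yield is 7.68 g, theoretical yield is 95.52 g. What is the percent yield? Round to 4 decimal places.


% yield = 100 * actual / theoretical
% yield = 100 * 7.68 / 95.52
% yield = 8.04020101 %, rounded to 4 dp:

8.0402 %


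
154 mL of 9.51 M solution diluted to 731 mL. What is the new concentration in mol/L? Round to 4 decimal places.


Dilution: M1*V1 = M2*V2, solve for M2.
M2 = M1*V1 / V2
M2 = 9.51 * 154 / 731
M2 = 1464.54 / 731
M2 = 2.00347469 mol/L, rounded to 4 dp:

2.0035 mol/L


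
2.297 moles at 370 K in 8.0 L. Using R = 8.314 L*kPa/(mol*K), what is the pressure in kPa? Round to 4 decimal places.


PV = nRT, solve for P = nRT / V.
nRT = 2.297 * 8.314 * 370 = 7065.9855
P = 7065.9855 / 8.0
P = 883.2481875 kPa, rounded to 4 dp:

883.2482 kPa


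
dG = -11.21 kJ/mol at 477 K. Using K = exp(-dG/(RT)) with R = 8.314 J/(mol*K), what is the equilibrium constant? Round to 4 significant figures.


dG is in kJ/mol; multiply by 1000 to match R in J/(mol*K).
RT = 8.314 * 477 = 3965.778 J/mol
exponent = -dG*1000 / (RT) = -(-11.21*1000) / 3965.778 = 2.82668369
K = exp(2.82668369)
K = 16.889358, rounded to 4 significant figures:

16.89


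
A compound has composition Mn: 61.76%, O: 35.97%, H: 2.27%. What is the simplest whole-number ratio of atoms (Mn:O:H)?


Assume 100 g of compound, divide each mass% by atomic mass to get moles, then normalize by the smallest to get a raw atom ratio.
Moles per 100 g: Mn: 61.76/54.938 = 1.1242, O: 35.97/15.999 = 2.2483, H: 2.27/1.008 = 2.252
Raw ratio (divide by min = 1.1242): Mn: 1.0, O: 2.0, H: 2.003
Multiply by 1 to clear fractions: Mn: 1.0 ~= 1, O: 2.0 ~= 2, H: 2.003 ~= 2
Reduce by GCD to get the simplest whole-number ratio:

1:2:2


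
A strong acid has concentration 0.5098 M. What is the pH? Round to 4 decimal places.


A strong acid dissociates completely, so [H+] equals the given concentration.
pH = -log10([H+]) = -log10(0.5098)
pH = 0.29260017, rounded to 4 dp:

0.2926


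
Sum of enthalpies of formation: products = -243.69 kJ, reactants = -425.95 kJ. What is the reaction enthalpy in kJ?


dH_rxn = sum(dH_f products) - sum(dH_f reactants)
dH_rxn = -243.69 - (-425.95)
dH_rxn = 182.26 kJ:

182.26 kJ


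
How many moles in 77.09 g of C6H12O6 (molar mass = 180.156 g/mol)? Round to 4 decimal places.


n = mass / M
n = 77.09 / 180.156
n = 0.42790693 mol, rounded to 4 dp:

0.4279 mol


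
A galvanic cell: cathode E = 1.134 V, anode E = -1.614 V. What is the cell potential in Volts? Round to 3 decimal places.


Standard cell potential: E_cell = E_cathode - E_anode.
E_cell = 1.134 - (-1.614)
E_cell = 2.748 V, rounded to 3 dp:

2.748 V


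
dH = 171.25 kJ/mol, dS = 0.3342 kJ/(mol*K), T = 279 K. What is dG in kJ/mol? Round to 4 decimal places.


Gibbs: dG = dH - T*dS (consistent units, dS already in kJ/(mol*K)).
T*dS = 279 * 0.3342 = 93.2418
dG = 171.25 - (93.2418)
dG = 78.0082 kJ/mol, rounded to 4 dp:

78.0082 kJ/mol


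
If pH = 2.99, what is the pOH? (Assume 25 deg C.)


At 25 deg C, pH + pOH = 14.
pOH = 14 - pH = 14 - 2.99
pOH = 11.01:

11.01


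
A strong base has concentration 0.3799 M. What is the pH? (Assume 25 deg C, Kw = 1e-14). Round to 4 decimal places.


A strong base dissociates completely, so [OH-] equals the given concentration.
pOH = -log10([OH-]) = -log10(0.3799) = 0.420331
pH = 14 - pOH = 14 - 0.420331
pH = 13.579669, rounded to 4 dp:

13.5797


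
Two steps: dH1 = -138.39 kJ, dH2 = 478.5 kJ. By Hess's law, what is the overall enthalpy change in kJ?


Hess's law: enthalpy is a state function, so add the step enthalpies.
dH_total = dH1 + dH2 = -138.39 + (478.5)
dH_total = 340.11 kJ:

340.11 kJ


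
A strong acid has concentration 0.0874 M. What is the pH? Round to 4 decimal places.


A strong acid dissociates completely, so [H+] equals the given concentration.
pH = -log10([H+]) = -log10(0.0874)
pH = 1.05848857, rounded to 4 dp:

1.0585


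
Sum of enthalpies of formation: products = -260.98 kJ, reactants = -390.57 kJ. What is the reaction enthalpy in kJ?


dH_rxn = sum(dH_f products) - sum(dH_f reactants)
dH_rxn = -260.98 - (-390.57)
dH_rxn = 129.59 kJ:

129.59 kJ


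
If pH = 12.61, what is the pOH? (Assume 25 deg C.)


At 25 deg C, pH + pOH = 14.
pOH = 14 - pH = 14 - 12.61
pOH = 1.39:

1.39


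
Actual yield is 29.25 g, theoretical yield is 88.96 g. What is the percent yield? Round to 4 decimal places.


% yield = 100 * actual / theoretical
% yield = 100 * 29.25 / 88.96
% yield = 32.87994604 %, rounded to 4 dp:

32.8799 %


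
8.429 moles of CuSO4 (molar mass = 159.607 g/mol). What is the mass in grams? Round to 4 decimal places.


mass = n * M
mass = 8.429 * 159.607
mass = 1345.327403 g, rounded to 4 dp:

1345.3274 g


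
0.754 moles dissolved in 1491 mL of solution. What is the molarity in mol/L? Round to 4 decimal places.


Convert volume to liters: V_L = V_mL / 1000.
V_L = 1491 / 1000 = 1.491 L
M = n / V_L = 0.754 / 1.491
M = 0.50570087 mol/L, rounded to 4 dp:

0.5057 mol/L


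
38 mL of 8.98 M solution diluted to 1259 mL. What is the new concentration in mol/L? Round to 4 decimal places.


Dilution: M1*V1 = M2*V2, solve for M2.
M2 = M1*V1 / V2
M2 = 8.98 * 38 / 1259
M2 = 341.24 / 1259
M2 = 0.27104051 mol/L, rounded to 4 dp:

0.2710 mol/L


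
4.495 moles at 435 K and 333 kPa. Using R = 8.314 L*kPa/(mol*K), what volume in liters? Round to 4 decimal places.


PV = nRT, solve for V = nRT / P.
nRT = 4.495 * 8.314 * 435 = 16256.5721
V = 16256.5721 / 333
V = 48.81853483 L, rounded to 4 dp:

48.8185 L


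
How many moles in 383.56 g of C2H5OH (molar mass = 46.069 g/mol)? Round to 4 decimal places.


n = mass / M
n = 383.56 / 46.069
n = 8.32577221 mol, rounded to 4 dp:

8.3258 mol


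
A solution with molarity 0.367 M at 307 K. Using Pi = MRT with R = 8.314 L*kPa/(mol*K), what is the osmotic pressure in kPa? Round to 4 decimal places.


Osmotic pressure (van't Hoff): Pi = M*R*T.
RT = 8.314 * 307 = 2552.398
Pi = 0.367 * 2552.398
Pi = 936.730066 kPa, rounded to 4 dp:

936.7301 kPa


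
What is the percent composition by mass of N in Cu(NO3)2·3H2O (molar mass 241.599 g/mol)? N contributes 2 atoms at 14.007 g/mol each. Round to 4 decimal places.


pct = 100 * (n_elem * M_elem) / M_total
mass_contribution = 2 * 14.007 = 28.014 g/mol
pct = 100 * 28.014 / 241.599
pct = 11.59524667 %, rounded to 4 dp:

11.5952 %


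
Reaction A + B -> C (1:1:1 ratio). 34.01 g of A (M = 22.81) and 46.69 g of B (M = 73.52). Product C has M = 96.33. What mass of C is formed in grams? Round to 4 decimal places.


Find moles of each reactant; the smaller value is the limiting reagent in a 1:1:1 reaction, so moles_C equals moles of the limiter.
n_A = mass_A / M_A = 34.01 / 22.81 = 1.491013 mol
n_B = mass_B / M_B = 46.69 / 73.52 = 0.635065 mol
Limiting reagent: B (smaller), n_limiting = 0.635065 mol
mass_C = n_limiting * M_C = 0.635065 * 96.33
mass_C = 61.17581145 g, rounded to 4 dp:

61.1758 g


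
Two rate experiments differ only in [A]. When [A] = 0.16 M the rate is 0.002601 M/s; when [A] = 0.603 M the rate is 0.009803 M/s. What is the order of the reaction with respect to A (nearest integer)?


Rate is proportional to [A]^n, so rate2/rate1 = ([A]2/[A]1)^n. Take logs to solve for n.
rate2/rate1 = 0.009803 / 0.002601 = 3.7689
[A]2/[A]1 = 0.603 / 0.16 = 3.7687
n = ln(3.7689) / ln(3.7687) = 1.0
Nearest integer order:

1


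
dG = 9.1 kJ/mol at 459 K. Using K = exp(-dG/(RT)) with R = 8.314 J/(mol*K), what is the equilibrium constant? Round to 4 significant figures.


dG is in kJ/mol; multiply by 1000 to match R in J/(mol*K).
RT = 8.314 * 459 = 3816.126 J/mol
exponent = -dG*1000 / (RT) = -(9.1*1000) / 3816.126 = -2.38461728
K = exp(-2.38461728)
K = 0.092124231, rounded to 4 significant figures:

0.09212


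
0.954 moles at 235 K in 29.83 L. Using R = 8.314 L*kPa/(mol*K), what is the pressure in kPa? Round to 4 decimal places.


PV = nRT, solve for P = nRT / V.
nRT = 0.954 * 8.314 * 235 = 1863.9157
P = 1863.9157 / 29.83
P = 62.48460275 kPa, rounded to 4 dp:

62.4846 kPa


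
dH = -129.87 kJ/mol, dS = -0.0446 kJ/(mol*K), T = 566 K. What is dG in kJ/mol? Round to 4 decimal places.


Gibbs: dG = dH - T*dS (consistent units, dS already in kJ/(mol*K)).
T*dS = 566 * -0.0446 = -25.2436
dG = -129.87 - (-25.2436)
dG = -104.6264 kJ/mol, rounded to 4 dp:

-104.6264 kJ/mol


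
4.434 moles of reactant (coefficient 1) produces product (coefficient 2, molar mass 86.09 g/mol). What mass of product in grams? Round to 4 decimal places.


Use the coefficient ratio to convert reactant moles to product moles, then multiply by the product's molar mass.
moles_P = moles_R * (coeff_P / coeff_R) = 4.434 * (2/1) = 8.868
mass_P = moles_P * M_P = 8.868 * 86.09
mass_P = 763.44612 g, rounded to 4 dp:

763.4461 g


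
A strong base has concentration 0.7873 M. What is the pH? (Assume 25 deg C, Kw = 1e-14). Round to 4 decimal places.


A strong base dissociates completely, so [OH-] equals the given concentration.
pOH = -log10([OH-]) = -log10(0.7873) = 0.10386
pH = 14 - pOH = 14 - 0.10386
pH = 13.89614, rounded to 4 dp:

13.8961


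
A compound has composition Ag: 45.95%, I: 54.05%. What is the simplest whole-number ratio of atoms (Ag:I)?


Assume 100 g of compound, divide each mass% by atomic mass to get moles, then normalize by the smallest to get a raw atom ratio.
Moles per 100 g: Ag: 45.95/107.868 = 0.426, I: 54.05/126.904 = 0.4259
Raw ratio (divide by min = 0.4259): Ag: 1.0, I: 1.0
Multiply by 1 to clear fractions: Ag: 1.0 ~= 1, I: 1.0 ~= 1
Reduce by GCD to get the simplest whole-number ratio:

1:1


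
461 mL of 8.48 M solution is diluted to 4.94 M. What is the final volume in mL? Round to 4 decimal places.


Dilution: M1*V1 = M2*V2, solve for V2.
V2 = M1*V1 / M2
V2 = 8.48 * 461 / 4.94
V2 = 3909.28 / 4.94
V2 = 791.35222672 mL, rounded to 4 dp:

791.3522 mL


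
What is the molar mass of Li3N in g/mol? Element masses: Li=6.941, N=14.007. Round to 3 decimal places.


M = sum(count * atomic_mass) over atoms.
M = 3*6.941 + 1*14.007
M = 20.823 + 14.007
M = 34.83 g/mol, rounded to 3 dp:

34.830 g/mol


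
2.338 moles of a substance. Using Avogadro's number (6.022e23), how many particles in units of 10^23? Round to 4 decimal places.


N = n * NA, then divide by 1e23 for the requested units.
N / 1e23 = n * 6.022
N / 1e23 = 2.338 * 6.022
N / 1e23 = 14.079436, rounded to 4 dp:

14.0794


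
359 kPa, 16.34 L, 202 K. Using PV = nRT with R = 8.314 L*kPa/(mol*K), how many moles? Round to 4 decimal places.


PV = nRT, solve for n = PV / (RT).
PV = 359 * 16.34 = 5866.06
RT = 8.314 * 202 = 1679.428
n = 5866.06 / 1679.428
n = 3.49289163 mol, rounded to 4 dp:

3.4929 mol


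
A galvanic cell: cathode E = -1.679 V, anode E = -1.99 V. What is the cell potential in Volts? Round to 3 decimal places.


Standard cell potential: E_cell = E_cathode - E_anode.
E_cell = -1.679 - (-1.99)
E_cell = 0.311 V, rounded to 3 dp:

0.311 V


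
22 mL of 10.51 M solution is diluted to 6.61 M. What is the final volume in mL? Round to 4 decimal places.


Dilution: M1*V1 = M2*V2, solve for V2.
V2 = M1*V1 / M2
V2 = 10.51 * 22 / 6.61
V2 = 231.22 / 6.61
V2 = 34.98033283 mL, rounded to 4 dp:

34.9803 mL


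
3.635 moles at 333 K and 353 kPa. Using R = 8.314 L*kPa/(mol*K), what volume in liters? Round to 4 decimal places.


PV = nRT, solve for V = nRT / P.
nRT = 3.635 * 8.314 * 333 = 10063.7229
V = 10063.7229 / 353
V = 28.50913003 L, rounded to 4 dp:

28.5091 L


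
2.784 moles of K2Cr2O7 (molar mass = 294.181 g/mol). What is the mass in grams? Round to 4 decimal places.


mass = n * M
mass = 2.784 * 294.181
mass = 818.999904 g, rounded to 4 dp:

818.9999 g


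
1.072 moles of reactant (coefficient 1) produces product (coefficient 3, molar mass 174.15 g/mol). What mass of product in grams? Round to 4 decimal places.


Use the coefficient ratio to convert reactant moles to product moles, then multiply by the product's molar mass.
moles_P = moles_R * (coeff_P / coeff_R) = 1.072 * (3/1) = 3.216
mass_P = moles_P * M_P = 3.216 * 174.15
mass_P = 560.0664 g, rounded to 4 dp:

560.0664 g


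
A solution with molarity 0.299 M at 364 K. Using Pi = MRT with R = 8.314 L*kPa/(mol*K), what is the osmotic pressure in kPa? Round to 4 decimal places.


Osmotic pressure (van't Hoff): Pi = M*R*T.
RT = 8.314 * 364 = 3026.296
Pi = 0.299 * 3026.296
Pi = 904.862504 kPa, rounded to 4 dp:

904.8625 kPa


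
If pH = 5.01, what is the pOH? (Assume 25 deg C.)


At 25 deg C, pH + pOH = 14.
pOH = 14 - pH = 14 - 5.01
pOH = 8.99:

8.99


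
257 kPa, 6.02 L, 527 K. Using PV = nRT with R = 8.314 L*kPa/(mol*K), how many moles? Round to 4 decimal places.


PV = nRT, solve for n = PV / (RT).
PV = 257 * 6.02 = 1547.14
RT = 8.314 * 527 = 4381.478
n = 1547.14 / 4381.478
n = 0.35310916 mol, rounded to 4 dp:

0.3531 mol


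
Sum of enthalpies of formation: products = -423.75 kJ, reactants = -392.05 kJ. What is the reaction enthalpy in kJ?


dH_rxn = sum(dH_f products) - sum(dH_f reactants)
dH_rxn = -423.75 - (-392.05)
dH_rxn = -31.7 kJ:

-31.70 kJ


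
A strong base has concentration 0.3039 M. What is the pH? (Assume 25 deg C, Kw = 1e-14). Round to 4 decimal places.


A strong base dissociates completely, so [OH-] equals the given concentration.
pOH = -log10([OH-]) = -log10(0.3039) = 0.517269
pH = 14 - pOH = 14 - 0.517269
pH = 13.482731, rounded to 4 dp:

13.4827


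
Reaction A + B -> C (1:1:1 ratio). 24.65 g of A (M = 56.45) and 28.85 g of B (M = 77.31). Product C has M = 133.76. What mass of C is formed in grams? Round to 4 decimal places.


Find moles of each reactant; the smaller value is the limiting reagent in a 1:1:1 reaction, so moles_C equals moles of the limiter.
n_A = mass_A / M_A = 24.65 / 56.45 = 0.43667 mol
n_B = mass_B / M_B = 28.85 / 77.31 = 0.373173 mol
Limiting reagent: B (smaller), n_limiting = 0.373173 mol
mass_C = n_limiting * M_C = 0.373173 * 133.76
mass_C = 49.91562048 g, rounded to 4 dp:

49.9156 g


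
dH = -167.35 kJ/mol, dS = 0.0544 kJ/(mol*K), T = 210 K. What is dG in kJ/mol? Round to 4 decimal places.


Gibbs: dG = dH - T*dS (consistent units, dS already in kJ/(mol*K)).
T*dS = 210 * 0.0544 = 11.424
dG = -167.35 - (11.424)
dG = -178.774 kJ/mol, rounded to 4 dp:

-178.7740 kJ/mol


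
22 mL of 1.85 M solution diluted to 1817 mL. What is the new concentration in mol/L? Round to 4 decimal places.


Dilution: M1*V1 = M2*V2, solve for M2.
M2 = M1*V1 / V2
M2 = 1.85 * 22 / 1817
M2 = 40.7 / 1817
M2 = 0.02239956 mol/L, rounded to 4 dp:

0.0224 mol/L


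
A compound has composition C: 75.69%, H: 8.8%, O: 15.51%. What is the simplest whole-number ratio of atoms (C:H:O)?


Assume 100 g of compound, divide each mass% by atomic mass to get moles, then normalize by the smallest to get a raw atom ratio.
Moles per 100 g: C: 75.69/12.011 = 6.3017, H: 8.8/1.008 = 8.7302, O: 15.51/15.999 = 0.9694
Raw ratio (divide by min = 0.9694): C: 6.5, H: 9.005, O: 1.0
Multiply by 2 to clear fractions: C: 13.001 ~= 13, H: 18.011 ~= 18, O: 2.0 ~= 2
Reduce by GCD to get the simplest whole-number ratio:

13:18:2


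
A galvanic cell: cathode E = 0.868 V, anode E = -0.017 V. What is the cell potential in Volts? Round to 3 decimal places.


Standard cell potential: E_cell = E_cathode - E_anode.
E_cell = 0.868 - (-0.017)
E_cell = 0.885 V, rounded to 3 dp:

0.885 V


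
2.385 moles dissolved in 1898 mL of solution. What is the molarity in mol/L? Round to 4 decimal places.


Convert volume to liters: V_L = V_mL / 1000.
V_L = 1898 / 1000 = 1.898 L
M = n / V_L = 2.385 / 1.898
M = 1.25658588 mol/L, rounded to 4 dp:

1.2566 mol/L


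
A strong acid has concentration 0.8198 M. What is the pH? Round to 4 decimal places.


A strong acid dissociates completely, so [H+] equals the given concentration.
pH = -log10([H+]) = -log10(0.8198)
pH = 0.08629209, rounded to 4 dp:

0.0863


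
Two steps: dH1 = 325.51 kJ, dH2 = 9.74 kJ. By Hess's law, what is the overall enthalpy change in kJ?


Hess's law: enthalpy is a state function, so add the step enthalpies.
dH_total = dH1 + dH2 = 325.51 + (9.74)
dH_total = 335.25 kJ:

335.25 kJ


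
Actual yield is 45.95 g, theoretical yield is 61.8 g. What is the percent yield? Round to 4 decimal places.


% yield = 100 * actual / theoretical
% yield = 100 * 45.95 / 61.8
% yield = 74.35275081 %, rounded to 4 dp:

74.3528 %


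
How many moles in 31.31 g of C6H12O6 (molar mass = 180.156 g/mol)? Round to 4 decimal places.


n = mass / M
n = 31.31 / 180.156
n = 0.17379382 mol, rounded to 4 dp:

0.1738 mol


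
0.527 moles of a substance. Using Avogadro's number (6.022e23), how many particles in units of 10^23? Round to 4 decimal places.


N = n * NA, then divide by 1e23 for the requested units.
N / 1e23 = n * 6.022
N / 1e23 = 0.527 * 6.022
N / 1e23 = 3.173594, rounded to 4 dp:

3.1736


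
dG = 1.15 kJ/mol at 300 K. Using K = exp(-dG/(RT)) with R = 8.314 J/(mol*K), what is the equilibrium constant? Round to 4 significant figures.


dG is in kJ/mol; multiply by 1000 to match R in J/(mol*K).
RT = 8.314 * 300 = 2494.2 J/mol
exponent = -dG*1000 / (RT) = -(1.15*1000) / 2494.2 = -0.46106968
K = exp(-0.46106968)
K = 0.63060874, rounded to 4 significant figures:

0.6306


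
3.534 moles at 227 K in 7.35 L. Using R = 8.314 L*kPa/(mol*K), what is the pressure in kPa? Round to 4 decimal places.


PV = nRT, solve for P = nRT / V.
nRT = 3.534 * 8.314 * 227 = 6669.6405
P = 6669.6405 / 7.35
P = 907.43408163 kPa, rounded to 4 dp:

907.4341 kPa


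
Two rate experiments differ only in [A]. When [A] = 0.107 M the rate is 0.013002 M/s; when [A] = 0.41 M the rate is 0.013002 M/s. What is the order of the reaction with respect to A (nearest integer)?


Rate is proportional to [A]^n, so rate2/rate1 = ([A]2/[A]1)^n. Take logs to solve for n.
rate2/rate1 = 0.013002 / 0.013002 = 1.0
[A]2/[A]1 = 0.41 / 0.107 = 3.8318
n = ln(1.0) / ln(3.8318) = 0.0
Nearest integer order:

0


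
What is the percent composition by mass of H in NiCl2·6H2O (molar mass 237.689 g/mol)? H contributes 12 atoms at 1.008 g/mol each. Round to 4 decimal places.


pct = 100 * (n_elem * M_elem) / M_total
mass_contribution = 12 * 1.008 = 12.096 g/mol
pct = 100 * 12.096 / 237.689
pct = 5.08900286 %, rounded to 4 dp:

5.0890 %


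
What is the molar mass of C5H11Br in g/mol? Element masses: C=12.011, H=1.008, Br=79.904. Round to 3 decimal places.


M = sum(count * atomic_mass) over atoms.
M = 5*12.011 + 11*1.008 + 1*79.904
M = 60.055 + 11.088 + 79.904
M = 151.047 g/mol, rounded to 3 dp:

151.047 g/mol


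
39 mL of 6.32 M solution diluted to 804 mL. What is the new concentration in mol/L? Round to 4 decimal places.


Dilution: M1*V1 = M2*V2, solve for M2.
M2 = M1*V1 / V2
M2 = 6.32 * 39 / 804
M2 = 246.48 / 804
M2 = 0.30656716 mol/L, rounded to 4 dp:

0.3066 mol/L


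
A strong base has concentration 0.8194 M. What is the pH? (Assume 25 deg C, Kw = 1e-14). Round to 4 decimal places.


A strong base dissociates completely, so [OH-] equals the given concentration.
pOH = -log10([OH-]) = -log10(0.8194) = 0.086504
pH = 14 - pOH = 14 - 0.086504
pH = 13.913496, rounded to 4 dp:

13.9135


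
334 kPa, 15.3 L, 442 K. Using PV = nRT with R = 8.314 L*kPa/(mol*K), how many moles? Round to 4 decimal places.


PV = nRT, solve for n = PV / (RT).
PV = 334 * 15.3 = 5110.2
RT = 8.314 * 442 = 3674.788
n = 5110.2 / 3674.788
n = 1.39061083 mol, rounded to 4 dp:

1.3906 mol


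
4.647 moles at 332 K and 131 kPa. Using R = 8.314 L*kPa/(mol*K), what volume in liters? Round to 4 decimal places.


PV = nRT, solve for V = nRT / P.
nRT = 4.647 * 8.314 * 332 = 12826.8725
V = 12826.8725 / 131
V = 97.91505725 L, rounded to 4 dp:

97.9151 L


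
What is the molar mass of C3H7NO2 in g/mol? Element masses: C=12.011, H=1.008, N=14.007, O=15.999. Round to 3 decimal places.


M = sum(count * atomic_mass) over atoms.
M = 3*12.011 + 7*1.008 + 1*14.007 + 2*15.999
M = 36.033 + 7.056 + 14.007 + 31.998
M = 89.094 g/mol, rounded to 3 dp:

89.094 g/mol


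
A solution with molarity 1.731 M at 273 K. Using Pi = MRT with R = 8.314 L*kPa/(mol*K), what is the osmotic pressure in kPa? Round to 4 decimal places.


Osmotic pressure (van't Hoff): Pi = M*R*T.
RT = 8.314 * 273 = 2269.722
Pi = 1.731 * 2269.722
Pi = 3928.888782 kPa, rounded to 4 dp:

3928.8888 kPa


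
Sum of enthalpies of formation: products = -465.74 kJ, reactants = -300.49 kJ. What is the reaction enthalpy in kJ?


dH_rxn = sum(dH_f products) - sum(dH_f reactants)
dH_rxn = -465.74 - (-300.49)
dH_rxn = -165.25 kJ:

-165.25 kJ


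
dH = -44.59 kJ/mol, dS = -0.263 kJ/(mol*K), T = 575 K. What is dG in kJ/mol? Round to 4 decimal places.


Gibbs: dG = dH - T*dS (consistent units, dS already in kJ/(mol*K)).
T*dS = 575 * -0.263 = -151.225
dG = -44.59 - (-151.225)
dG = 106.635 kJ/mol, rounded to 4 dp:

106.6350 kJ/mol


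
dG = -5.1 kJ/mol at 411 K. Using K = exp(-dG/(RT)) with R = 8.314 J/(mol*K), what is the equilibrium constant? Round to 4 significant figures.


dG is in kJ/mol; multiply by 1000 to match R in J/(mol*K).
RT = 8.314 * 411 = 3417.054 J/mol
exponent = -dG*1000 / (RT) = -(-5.1*1000) / 3417.054 = 1.49251373
K = exp(1.49251373)
K = 4.4482632, rounded to 4 significant figures:

4.448


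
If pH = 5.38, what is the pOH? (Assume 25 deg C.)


At 25 deg C, pH + pOH = 14.
pOH = 14 - pH = 14 - 5.38
pOH = 8.62:

8.62


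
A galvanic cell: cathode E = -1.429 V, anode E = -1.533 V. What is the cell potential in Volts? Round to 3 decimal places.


Standard cell potential: E_cell = E_cathode - E_anode.
E_cell = -1.429 - (-1.533)
E_cell = 0.104 V, rounded to 3 dp:

0.104 V


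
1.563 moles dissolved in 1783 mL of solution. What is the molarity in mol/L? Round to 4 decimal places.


Convert volume to liters: V_L = V_mL / 1000.
V_L = 1783 / 1000 = 1.783 L
M = n / V_L = 1.563 / 1.783
M = 0.87661245 mol/L, rounded to 4 dp:

0.8766 mol/L


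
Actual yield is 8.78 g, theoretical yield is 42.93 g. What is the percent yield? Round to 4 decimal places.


% yield = 100 * actual / theoretical
% yield = 100 * 8.78 / 42.93
% yield = 20.45189844 %, rounded to 4 dp:

20.4519 %


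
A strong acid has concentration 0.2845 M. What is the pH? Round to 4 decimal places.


A strong acid dissociates completely, so [H+] equals the given concentration.
pH = -log10([H+]) = -log10(0.2845)
pH = 0.54591773, rounded to 4 dp:

0.5459


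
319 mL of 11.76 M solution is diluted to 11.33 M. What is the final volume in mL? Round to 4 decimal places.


Dilution: M1*V1 = M2*V2, solve for V2.
V2 = M1*V1 / M2
V2 = 11.76 * 319 / 11.33
V2 = 3751.44 / 11.33
V2 = 331.10679612 mL, rounded to 4 dp:

331.1068 mL


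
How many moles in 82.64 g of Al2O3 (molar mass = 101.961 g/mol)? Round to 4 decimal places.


n = mass / M
n = 82.64 / 101.961
n = 0.81050598 mol, rounded to 4 dp:

0.8105 mol


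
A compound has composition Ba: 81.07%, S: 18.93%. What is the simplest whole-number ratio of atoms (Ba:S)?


Assume 100 g of compound, divide each mass% by atomic mass to get moles, then normalize by the smallest to get a raw atom ratio.
Moles per 100 g: Ba: 81.07/137.327 = 0.5903, S: 18.93/32.065 = 0.5904
Raw ratio (divide by min = 0.5903): Ba: 1.0, S: 1.0
Multiply by 1 to clear fractions: Ba: 1.0 ~= 1, S: 1.0 ~= 1
Reduce by GCD to get the simplest whole-number ratio:

1:1


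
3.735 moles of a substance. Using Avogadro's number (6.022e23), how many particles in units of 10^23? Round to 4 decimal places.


N = n * NA, then divide by 1e23 for the requested units.
N / 1e23 = n * 6.022
N / 1e23 = 3.735 * 6.022
N / 1e23 = 22.49217, rounded to 4 dp:

22.4922


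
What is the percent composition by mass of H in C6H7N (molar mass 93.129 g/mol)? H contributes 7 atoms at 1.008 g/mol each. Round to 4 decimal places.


pct = 100 * (n_elem * M_elem) / M_total
mass_contribution = 7 * 1.008 = 7.056 g/mol
pct = 100 * 7.056 / 93.129
pct = 7.57658731 %, rounded to 4 dp:

7.5766 %


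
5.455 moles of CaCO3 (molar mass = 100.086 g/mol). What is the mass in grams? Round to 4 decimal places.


mass = n * M
mass = 5.455 * 100.086
mass = 545.96913 g, rounded to 4 dp:

545.9691 g


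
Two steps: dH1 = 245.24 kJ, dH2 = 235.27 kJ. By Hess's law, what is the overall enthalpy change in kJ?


Hess's law: enthalpy is a state function, so add the step enthalpies.
dH_total = dH1 + dH2 = 245.24 + (235.27)
dH_total = 480.51 kJ:

480.51 kJ


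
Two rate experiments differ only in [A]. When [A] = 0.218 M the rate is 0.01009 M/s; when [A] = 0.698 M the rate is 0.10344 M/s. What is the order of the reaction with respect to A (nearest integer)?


Rate is proportional to [A]^n, so rate2/rate1 = ([A]2/[A]1)^n. Take logs to solve for n.
rate2/rate1 = 0.10344 / 0.01009 = 10.2517
[A]2/[A]1 = 0.698 / 0.218 = 3.2018
n = ln(10.2517) / ln(3.2018) = 2.0
Nearest integer order:

2


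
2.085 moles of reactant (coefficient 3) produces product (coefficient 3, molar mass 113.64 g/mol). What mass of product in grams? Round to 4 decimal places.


Use the coefficient ratio to convert reactant moles to product moles, then multiply by the product's molar mass.
moles_P = moles_R * (coeff_P / coeff_R) = 2.085 * (3/3) = 2.085
mass_P = moles_P * M_P = 2.085 * 113.64
mass_P = 236.9394 g, rounded to 4 dp:

236.9394 g


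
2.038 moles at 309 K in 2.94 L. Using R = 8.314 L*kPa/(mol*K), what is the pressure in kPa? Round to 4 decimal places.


PV = nRT, solve for P = nRT / V.
nRT = 2.038 * 8.314 * 309 = 5235.675
P = 5235.675 / 2.94
P = 1780.84183673 kPa, rounded to 4 dp:

1780.8418 kPa


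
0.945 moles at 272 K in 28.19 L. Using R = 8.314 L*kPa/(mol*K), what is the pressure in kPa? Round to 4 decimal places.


PV = nRT, solve for P = nRT / V.
nRT = 0.945 * 8.314 * 272 = 2137.0306
P = 2137.0306 / 28.19
P = 75.80810926 kPa, rounded to 4 dp:

75.8081 kPa


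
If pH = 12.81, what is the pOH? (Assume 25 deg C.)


At 25 deg C, pH + pOH = 14.
pOH = 14 - pH = 14 - 12.81
pOH = 1.19:

1.19


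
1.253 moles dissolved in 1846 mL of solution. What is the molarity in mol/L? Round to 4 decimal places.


Convert volume to liters: V_L = V_mL / 1000.
V_L = 1846 / 1000 = 1.846 L
M = n / V_L = 1.253 / 1.846
M = 0.6787649 mol/L, rounded to 4 dp:

0.6788 mol/L


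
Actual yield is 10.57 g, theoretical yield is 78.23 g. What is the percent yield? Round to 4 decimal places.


% yield = 100 * actual / theoretical
% yield = 100 * 10.57 / 78.23
% yield = 13.51144062 %, rounded to 4 dp:

13.5114 %


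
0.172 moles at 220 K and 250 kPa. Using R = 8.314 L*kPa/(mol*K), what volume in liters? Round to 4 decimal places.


PV = nRT, solve for V = nRT / P.
nRT = 0.172 * 8.314 * 220 = 314.6018
V = 314.6018 / 250
V = 1.2584072 L, rounded to 4 dp:

1.2584 L


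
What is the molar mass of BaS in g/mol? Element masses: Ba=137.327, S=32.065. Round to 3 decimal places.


M = sum(count * atomic_mass) over atoms.
M = 1*137.327 + 1*32.065
M = 137.327 + 32.065
M = 169.392 g/mol, rounded to 3 dp:

169.392 g/mol


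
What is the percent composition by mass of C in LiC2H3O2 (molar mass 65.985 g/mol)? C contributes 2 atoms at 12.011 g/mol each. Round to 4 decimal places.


pct = 100 * (n_elem * M_elem) / M_total
mass_contribution = 2 * 12.011 = 24.022 g/mol
pct = 100 * 24.022 / 65.985
pct = 36.40524362 %, rounded to 4 dp:

36.4052 %


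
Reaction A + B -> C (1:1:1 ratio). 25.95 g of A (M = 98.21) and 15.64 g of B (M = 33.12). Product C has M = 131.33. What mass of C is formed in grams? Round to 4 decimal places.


Find moles of each reactant; the smaller value is the limiting reagent in a 1:1:1 reaction, so moles_C equals moles of the limiter.
n_A = mass_A / M_A = 25.95 / 98.21 = 0.26423 mol
n_B = mass_B / M_B = 15.64 / 33.12 = 0.472222 mol
Limiting reagent: A (smaller), n_limiting = 0.26423 mol
mass_C = n_limiting * M_C = 0.26423 * 131.33
mass_C = 34.7013259 g, rounded to 4 dp:

34.7013 g


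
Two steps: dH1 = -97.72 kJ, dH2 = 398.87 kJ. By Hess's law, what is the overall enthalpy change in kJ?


Hess's law: enthalpy is a state function, so add the step enthalpies.
dH_total = dH1 + dH2 = -97.72 + (398.87)
dH_total = 301.15 kJ:

301.15 kJ


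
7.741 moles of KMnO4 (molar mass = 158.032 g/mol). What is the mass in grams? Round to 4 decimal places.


mass = n * M
mass = 7.741 * 158.032
mass = 1223.325712 g, rounded to 4 dp:

1223.3257 g


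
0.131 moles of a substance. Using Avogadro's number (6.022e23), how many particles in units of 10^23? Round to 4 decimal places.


N = n * NA, then divide by 1e23 for the requested units.
N / 1e23 = n * 6.022
N / 1e23 = 0.131 * 6.022
N / 1e23 = 0.788882, rounded to 4 dp:

0.7889


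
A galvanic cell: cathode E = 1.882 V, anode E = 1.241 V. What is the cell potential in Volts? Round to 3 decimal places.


Standard cell potential: E_cell = E_cathode - E_anode.
E_cell = 1.882 - (1.241)
E_cell = 0.641 V, rounded to 3 dp:

0.641 V


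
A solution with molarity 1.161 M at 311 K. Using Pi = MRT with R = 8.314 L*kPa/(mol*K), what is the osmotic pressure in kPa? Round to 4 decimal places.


Osmotic pressure (van't Hoff): Pi = M*R*T.
RT = 8.314 * 311 = 2585.654
Pi = 1.161 * 2585.654
Pi = 3001.944294 kPa, rounded to 4 dp:

3001.9443 kPa


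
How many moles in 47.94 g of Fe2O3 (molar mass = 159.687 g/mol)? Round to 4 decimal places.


n = mass / M
n = 47.94 / 159.687
n = 0.30021229 mol, rounded to 4 dp:

0.3002 mol


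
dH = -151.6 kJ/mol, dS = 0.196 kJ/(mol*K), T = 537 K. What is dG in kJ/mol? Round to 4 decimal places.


Gibbs: dG = dH - T*dS (consistent units, dS already in kJ/(mol*K)).
T*dS = 537 * 0.196 = 105.252
dG = -151.6 - (105.252)
dG = -256.852 kJ/mol, rounded to 4 dp:

-256.8520 kJ/mol


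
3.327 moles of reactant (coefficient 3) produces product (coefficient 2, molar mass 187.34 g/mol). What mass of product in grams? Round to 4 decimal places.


Use the coefficient ratio to convert reactant moles to product moles, then multiply by the product's molar mass.
moles_P = moles_R * (coeff_P / coeff_R) = 3.327 * (2/3) = 2.218
mass_P = moles_P * M_P = 2.218 * 187.34
mass_P = 415.52012 g, rounded to 4 dp:

415.5201 g


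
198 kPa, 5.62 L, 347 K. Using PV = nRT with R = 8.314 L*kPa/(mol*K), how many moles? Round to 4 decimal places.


PV = nRT, solve for n = PV / (RT).
PV = 198 * 5.62 = 1112.76
RT = 8.314 * 347 = 2884.958
n = 1112.76 / 2884.958
n = 0.38571099 mol, rounded to 4 dp:

0.3857 mol


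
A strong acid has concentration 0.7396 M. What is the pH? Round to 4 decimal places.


A strong acid dissociates completely, so [H+] equals the given concentration.
pH = -log10([H+]) = -log10(0.7396)
pH = 0.1310031, rounded to 4 dp:

0.1310


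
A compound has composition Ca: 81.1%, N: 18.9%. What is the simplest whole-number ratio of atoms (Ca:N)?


Assume 100 g of compound, divide each mass% by atomic mass to get moles, then normalize by the smallest to get a raw atom ratio.
Moles per 100 g: Ca: 81.1/40.078 = 2.0236, N: 18.9/14.007 = 1.3493
Raw ratio (divide by min = 1.3493): Ca: 1.5, N: 1.0
Multiply by 2 to clear fractions: Ca: 2.999 ~= 3, N: 2.0 ~= 2
Reduce by GCD to get the simplest whole-number ratio:

3:2


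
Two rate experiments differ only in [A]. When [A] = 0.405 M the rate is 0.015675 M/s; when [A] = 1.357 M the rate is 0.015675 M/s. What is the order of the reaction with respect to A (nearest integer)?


Rate is proportional to [A]^n, so rate2/rate1 = ([A]2/[A]1)^n. Take logs to solve for n.
rate2/rate1 = 0.015675 / 0.015675 = 1.0
[A]2/[A]1 = 1.357 / 0.405 = 3.3506
n = ln(1.0) / ln(3.3506) = 0.0
Nearest integer order:

0


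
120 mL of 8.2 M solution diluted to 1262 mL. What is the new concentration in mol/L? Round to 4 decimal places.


Dilution: M1*V1 = M2*V2, solve for M2.
M2 = M1*V1 / V2
M2 = 8.2 * 120 / 1262
M2 = 984.0 / 1262
M2 = 0.77971474 mol/L, rounded to 4 dp:

0.7797 mol/L


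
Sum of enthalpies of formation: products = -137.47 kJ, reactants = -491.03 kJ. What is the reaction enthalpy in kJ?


dH_rxn = sum(dH_f products) - sum(dH_f reactants)
dH_rxn = -137.47 - (-491.03)
dH_rxn = 353.56 kJ:

353.56 kJ


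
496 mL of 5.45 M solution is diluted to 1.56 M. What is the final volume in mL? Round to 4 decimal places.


Dilution: M1*V1 = M2*V2, solve for V2.
V2 = M1*V1 / M2
V2 = 5.45 * 496 / 1.56
V2 = 2703.2 / 1.56
V2 = 1732.82051282 mL, rounded to 4 dp:

1732.8205 mL


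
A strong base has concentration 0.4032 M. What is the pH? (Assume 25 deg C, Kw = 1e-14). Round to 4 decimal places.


A strong base dissociates completely, so [OH-] equals the given concentration.
pOH = -log10([OH-]) = -log10(0.4032) = 0.394479
pH = 14 - pOH = 14 - 0.394479
pH = 13.605521, rounded to 4 dp:

13.6055


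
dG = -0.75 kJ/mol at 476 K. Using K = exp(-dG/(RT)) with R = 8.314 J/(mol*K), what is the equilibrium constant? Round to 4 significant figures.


dG is in kJ/mol; multiply by 1000 to match R in J/(mol*K).
RT = 8.314 * 476 = 3957.464 J/mol
exponent = -dG*1000 / (RT) = -(-0.75*1000) / 3957.464 = 0.18951531
K = exp(0.18951531)
K = 1.2086636, rounded to 4 significant figures:

1.209


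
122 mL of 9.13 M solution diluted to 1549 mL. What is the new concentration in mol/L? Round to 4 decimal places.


Dilution: M1*V1 = M2*V2, solve for M2.
M2 = M1*V1 / V2
M2 = 9.13 * 122 / 1549
M2 = 1113.86 / 1549
M2 = 0.71908328 mol/L, rounded to 4 dp:

0.7191 mol/L


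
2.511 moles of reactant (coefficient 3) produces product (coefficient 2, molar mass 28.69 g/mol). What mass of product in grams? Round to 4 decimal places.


Use the coefficient ratio to convert reactant moles to product moles, then multiply by the product's molar mass.
moles_P = moles_R * (coeff_P / coeff_R) = 2.511 * (2/3) = 1.674
mass_P = moles_P * M_P = 1.674 * 28.69
mass_P = 48.02706 g, rounded to 4 dp:

48.0271 g


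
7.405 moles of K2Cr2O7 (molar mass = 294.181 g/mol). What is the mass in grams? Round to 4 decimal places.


mass = n * M
mass = 7.405 * 294.181
mass = 2178.410305 g, rounded to 4 dp:

2178.4103 g


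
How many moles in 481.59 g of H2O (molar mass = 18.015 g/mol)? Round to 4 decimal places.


n = mass / M
n = 481.59 / 18.015
n = 26.73272273 mol, rounded to 4 dp:

26.7327 mol


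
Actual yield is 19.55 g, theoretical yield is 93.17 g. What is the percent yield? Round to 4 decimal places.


% yield = 100 * actual / theoretical
% yield = 100 * 19.55 / 93.17
% yield = 20.98314908 %, rounded to 4 dp:

20.9831 %


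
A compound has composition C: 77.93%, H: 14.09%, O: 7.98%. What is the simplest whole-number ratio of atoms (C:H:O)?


Assume 100 g of compound, divide each mass% by atomic mass to get moles, then normalize by the smallest to get a raw atom ratio.
Moles per 100 g: C: 77.93/12.011 = 6.4882, H: 14.09/1.008 = 13.9782, O: 7.98/15.999 = 0.4988
Raw ratio (divide by min = 0.4988): C: 13.008, H: 28.025, O: 1.0
Multiply by 1 to clear fractions: C: 13.008 ~= 13, H: 28.025 ~= 28, O: 1.0 ~= 1
Reduce by GCD to get the simplest whole-number ratio:

13:28:1


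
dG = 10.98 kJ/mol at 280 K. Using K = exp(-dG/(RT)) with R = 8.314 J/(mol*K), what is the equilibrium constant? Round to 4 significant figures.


dG is in kJ/mol; multiply by 1000 to match R in J/(mol*K).
RT = 8.314 * 280 = 2327.92 J/mol
exponent = -dG*1000 / (RT) = -(10.98*1000) / 2327.92 = -4.71665693
K = exp(-4.71665693)
K = 0.0089450325, rounded to 4 significant figures:

0.008945


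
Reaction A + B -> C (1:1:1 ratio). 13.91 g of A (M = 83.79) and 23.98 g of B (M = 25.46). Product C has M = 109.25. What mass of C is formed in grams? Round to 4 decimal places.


Find moles of each reactant; the smaller value is the limiting reagent in a 1:1:1 reaction, so moles_C equals moles of the limiter.
n_A = mass_A / M_A = 13.91 / 83.79 = 0.16601 mol
n_B = mass_B / M_B = 23.98 / 25.46 = 0.94187 mol
Limiting reagent: A (smaller), n_limiting = 0.16601 mol
mass_C = n_limiting * M_C = 0.16601 * 109.25
mass_C = 18.1365925 g, rounded to 4 dp:

18.1366 g


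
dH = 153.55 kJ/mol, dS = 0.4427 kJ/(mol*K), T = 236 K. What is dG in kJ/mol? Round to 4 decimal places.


Gibbs: dG = dH - T*dS (consistent units, dS already in kJ/(mol*K)).
T*dS = 236 * 0.4427 = 104.4772
dG = 153.55 - (104.4772)
dG = 49.0728 kJ/mol, rounded to 4 dp:

49.0728 kJ/mol
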